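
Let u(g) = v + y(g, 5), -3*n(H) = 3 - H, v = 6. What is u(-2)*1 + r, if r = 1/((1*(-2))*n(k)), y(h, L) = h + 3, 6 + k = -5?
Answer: 199/28 ≈ 7.1071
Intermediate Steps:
k = -11 (k = -6 - 5 = -11)
n(H) = -1 + H/3 (n(H) = -(3 - H)/3 = -1 + H/3)
y(h, L) = 3 + h
r = 3/28 (r = 1/((1*(-2))*(-1 + (⅓)*(-11))) = 1/(-2*(-1 - 11/3)) = 1/(-2*(-14/3)) = 1/(28/3) = 3/28 ≈ 0.10714)
u(g) = 9 + g (u(g) = 6 + (3 + g) = 9 + g)
u(-2)*1 + r = (9 - 2)*1 + 3/28 = 7*1 + 3/28 = 7 + 3/28 = 199/28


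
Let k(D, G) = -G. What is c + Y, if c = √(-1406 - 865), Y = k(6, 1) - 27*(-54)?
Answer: 1457 + I*√2271 ≈ 1457.0 + 47.655*I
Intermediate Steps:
Y = 1457 (Y = -1*1 - 27*(-54) = -1 + 1458 = 1457)
c = I*√2271 (c = √(-2271) = I*√2271 ≈ 47.655*I)
c + Y = I*√2271 + 1457 = 1457 + I*√2271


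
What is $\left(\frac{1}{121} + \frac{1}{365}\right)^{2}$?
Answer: $\frac{236196}{1950547225} \approx 0.00012109$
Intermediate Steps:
$\left(\frac{1}{121} + \frac{1}{365}\right)^{2} = \left(\frac{486}{44165}\right)^{2} = \frac{236196}{1950547225}$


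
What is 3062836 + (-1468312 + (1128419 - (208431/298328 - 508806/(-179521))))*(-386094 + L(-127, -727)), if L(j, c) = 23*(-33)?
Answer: 7042260647943137852627/53556140888 ≈ 1.3149e+11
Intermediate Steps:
L(j, c) = -759
3062836 + (-1468312 + (1128419 - (208431/298328 - 508806/(-179521))))*(-386094 + L(-127, -727)) = 3062836 + (-1468312 + (1128419 - (208431/298328 - 508806/(-179521))))*(-386094 - 759) = 3062836 + (-1468312 + (1128419 - (208431*(1/298328) - 508806*(-1/179521))))*(-386853) = 3062836 + (-1468312 + (1128419 - (208431/298328 + 508806/179521)))*(-386853) = 3062836 + (-1468312 + (1128419 - 1*189208817919/53556140888))*(-386853) = 3062836 + (-1468312 + (1128419 - 189208817919/53556140888))*(-386853) = 3062836 + (-1468312 + 60433577735878153/53556140888)*(-386853) = 3062836 - 18203546603662903/53556140888*(-386853) = 3062836 + 7042096614266805014259/53556140888 = 7042260647943137852627/53556140888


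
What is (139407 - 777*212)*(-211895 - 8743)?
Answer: 5585892246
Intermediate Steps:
(139407 - 777*212)*(-211895 - 8743) = (139407 - 164724)*(-220638) = -25317*(-220638) = 5585892246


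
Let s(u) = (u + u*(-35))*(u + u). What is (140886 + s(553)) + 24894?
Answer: -20629232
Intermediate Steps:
s(u) = -68*u**2 (s(u) = (u - 35*u)*(2*u) = (-34*u)*(2*u) = -68*u**2)
(140886 + s(553)) + 24894 = (140886 - 68*553**2) + 24894 = (140886 - 68*305809) + 24894 = (140886 - 20795012) + 24894 = -20654126 + 24894 = -20629232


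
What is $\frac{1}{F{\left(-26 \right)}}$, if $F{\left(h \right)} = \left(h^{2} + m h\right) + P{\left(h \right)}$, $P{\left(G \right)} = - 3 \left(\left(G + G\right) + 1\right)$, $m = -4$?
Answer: $\frac{1}{933} \approx 0.0010718$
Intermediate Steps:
$P{\left(G \right)} = -3 - 6 G$ ($P{\left(G \right)} = - 3 \left(2 G + 1\right) = - 3 \left(1 + 2 G\right) = -3 - 6 G$)
$F{\left(h \right)} = -3 + h^{2} - 10 h$ ($F{\left(h \right)} = \left(h^{2} - 4 h\right) - \left(3 + 6 h\right) = -3 + h^{2} - 10 h$)
$\frac{1}{F{\left(-26 \right)}} = \frac{1}{-3 + \left(-26\right)^{2} - -260} = \frac{1}{-3 + 676 + 260} = \frac{1}{933}$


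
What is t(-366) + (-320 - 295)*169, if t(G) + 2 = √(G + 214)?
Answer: -103937 + 2*I*√38 ≈ -1.0394e+5 + 12.329*I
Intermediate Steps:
t(G) = -2 + √(214 + G) (t(G) = -2 + √(G + 214) = -2 + √(214 + G))
t(-366) + (-320 - 295)*169 = (-2 + √(214 - 366)) + (-320 - 295)*169 = (-2 + √(-152)) - 615*169 = (-2 + 2*I*√38) - 103935 = -103937 + 2*I*√38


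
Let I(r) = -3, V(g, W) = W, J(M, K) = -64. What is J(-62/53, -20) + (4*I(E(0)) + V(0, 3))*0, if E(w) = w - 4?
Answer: -64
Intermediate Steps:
E(w) = -4 + w
J(-62/53, -20) + (4*I(E(0)) + V(0, 3))*0 = -64 + (4*(-3) + 3)*0 = -64 + (-12 + 3)*0 = -64 - 9*0 = -64 + 0 = -64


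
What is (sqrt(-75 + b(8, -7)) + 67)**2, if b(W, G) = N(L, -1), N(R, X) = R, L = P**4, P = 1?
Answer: (67 + I*sqrt(74))**2 ≈ 4415.0 + 1152.7*I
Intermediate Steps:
L = 1 (L = 1**4 = 1)
b(W, G) = 1
(sqrt(-75 + b(8, -7)) + 67)**2 = (sqrt(-75 + 1) + 67)**2 = (sqrt(-74) + 67)**2 = (I*sqrt(74) + 67)**2 = (67 + I*sqrt(74))**2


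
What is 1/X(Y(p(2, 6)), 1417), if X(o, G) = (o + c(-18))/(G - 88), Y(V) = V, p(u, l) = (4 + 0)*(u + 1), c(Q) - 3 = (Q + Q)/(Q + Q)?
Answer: 1329/16 ≈ 83.063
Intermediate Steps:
c(Q) = 4 (c(Q) = 3 + (Q + Q)/(Q + Q) = 3 + (2*Q)/((2*Q)) = 3 + (2*Q)*(1/(2*Q)) = 3 + 1 = 4)
p(u, l) = 4 + 4*u (p(u, l) = 4*(1 + u) = 4 + 4*u)
X(o, G) = (4 + o)/(-88 + G) (X(o, G) = (o + 4)/(G - 88) = (4 + o)/(-88 + G))
1/X(Y(p(2, 6)), 1417) = 1/((4 + (4 + 4*2))/(-88 + 1417)) = 1/((4 + (4 + 8))/1329) = 1/((4 + 12)/1329) = 1/((1/1329)*16) = 1/(16/1329) = 1329/16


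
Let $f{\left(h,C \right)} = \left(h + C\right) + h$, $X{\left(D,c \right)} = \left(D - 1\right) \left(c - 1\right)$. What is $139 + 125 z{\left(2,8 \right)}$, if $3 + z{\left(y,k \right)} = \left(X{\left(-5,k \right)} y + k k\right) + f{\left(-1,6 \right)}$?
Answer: $-2236$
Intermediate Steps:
$X{\left(D,c \right)} = \left(-1 + D\right) \left(-1 + c\right)$
$f{\left(h,C \right)} = C + 2 h$ ($f{\left(h,C \right)} = \left(C + h\right) + h = C + 2 h$)
$z{\left(y,k \right)} = 1 + k^{2} + y \left(6 - 6 k\right)$ ($z{\left(y,k \right)} = -3 + \left(\left(\left(1 - -5 - k - 5 k\right) y + k k\right) + \left(6 + 2 \left(-1\right)\right)\right) = -3 + \left(\left(\left(1 + 5 - k - 5 k\right) y + k^{2}\right) + \left(6 - 2\right)\right) = -3 + \left(\left(\left(6 - 6 k\right) y + k^{2}\right) + 4\right) = -3 + \left(\left(y \left(6 - 6 k\right) + k^{2}\right) + 4\right) = -3 + \left(\left(k^{2} + y \left(6 - 6 k\right)\right) + 4\right) = -3 + \left(4 + k^{2} + y \left(6 - 6 k\right)\right) = 1 + k^{2} + y \left(6 - 6 k\right)$)
$139 + 125 z{\left(2,8 \right)} = 139 + 125 \left(1 + 8^{2} - 12 \left(-1 + 8\right)\right) = 139 + 125 \left(1 + 64 - 12 \cdot 7\right) = 139 + 125 \left(1 + 64 - 84\right) = 139 + 125 \left(-19\right) = 139 - 2375 = -2236$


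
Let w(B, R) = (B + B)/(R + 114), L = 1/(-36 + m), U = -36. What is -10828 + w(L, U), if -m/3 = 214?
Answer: -286313977/26442 ≈ -10828.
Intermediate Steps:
m = -642 (m = -3*214 = -642)
L = -1/678 (L = 1/(-36 - 642) = 1/(-678) = -1/678 ≈ -0.0014749)
w(B, R) = 2*B/(114 + R) (w(B, R) = (2*B)/(114 + R) = 2*B/(114 + R))
-10828 + w(L, U) = -10828 + 2*(-1/678)/(114 - 36) = -10828 + 2*(-1/678)/78 = -10828 + 2*(-1/678)*(1/78) = -10828 - 1/26442 = -286313977/26442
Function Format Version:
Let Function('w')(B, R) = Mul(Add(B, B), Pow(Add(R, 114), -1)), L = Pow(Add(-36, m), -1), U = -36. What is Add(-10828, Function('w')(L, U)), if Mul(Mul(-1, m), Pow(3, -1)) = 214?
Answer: Rational(-286313977, 26442) ≈ -10828.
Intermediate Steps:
m = -642 (m = Mul(-3, 214) = -642)
L = Rational(-1, 678) (L = Pow(Add(-36, -642), -1) = Pow(-678, -1) = Rational(-1, 678) ≈ -0.0014749)
Function('w')(B, R) = Mul(2, B, Pow(Add(114, R), -1)) (Function('w')(B, R) = Mul(Mul(2, B), Pow(Add(114, R), -1)) = Mul(2, B, Pow(Add(114, R), -1)))
Add(-10828, Function('w')(L, U)) = Add(-10828, Mul(2, Rational(-1, 678), Pow(Add(114, -36), -1))) = Add(-10828, Mul(2, Rational(-1, 678), Pow(78, -1))) = Add(-10828, Mul(2, Rational(-1, 678), Rational(1, 78))) = Add(-10828, Rational(-1, 26442)) = Rational(-286313977, 26442)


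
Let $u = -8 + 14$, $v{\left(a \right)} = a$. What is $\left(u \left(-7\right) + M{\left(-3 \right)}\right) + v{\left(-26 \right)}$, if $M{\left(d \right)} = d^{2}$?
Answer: $-59$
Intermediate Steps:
$u = 6$
$\left(u \left(-7\right) + M{\left(-3 \right)}\right) + v{\left(-26 \right)} = \left(6 \left(-7\right) + \left(-3\right)^{2}\right) - 26 = \left(-42 + 9\right) - 26 = -33 - 26 = -59$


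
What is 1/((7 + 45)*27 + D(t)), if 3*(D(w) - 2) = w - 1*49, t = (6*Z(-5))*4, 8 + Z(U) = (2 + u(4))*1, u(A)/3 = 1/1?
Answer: 3/4097 ≈ 0.00073224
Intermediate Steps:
u(A) = 3 (u(A) = 3/1 = 3*1 = 3)
Z(U) = -3 (Z(U) = -8 + (2 + 3)*1 = -8 + 5*1 = -8 + 5 = -3)
t = -72 (t = (6*(-3))*4 = -18*4 = -72)
D(w) = -43/3 + w/3 (D(w) = 2 + (w - 1*49)/3 = 2 + (w - 49)/3 = 2 + (-49 + w)/3 = 2 + (-49/3 + w/3) = -43/3 + w/3)
1/((7 + 45)*27 + D(t)) = 1/((7 + 45)*27 + (-43/3 + (⅓)*(-72))) = 1/(52*27 + (-43/3 - 24)) = 1/(1404 - 115/3) = 1/(4097/3) = 3/4097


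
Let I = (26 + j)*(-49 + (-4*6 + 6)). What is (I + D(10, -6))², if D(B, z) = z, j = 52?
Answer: 27373824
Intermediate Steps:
I = -5226 (I = (26 + 52)*(-49 + (-4*6 + 6)) = 78*(-49 + (-24 + 6)) = 78*(-49 - 18) = 78*(-67) = -5226)
(I + D(10, -6))² = (-5226 - 6)² = (-5232)² = 27373824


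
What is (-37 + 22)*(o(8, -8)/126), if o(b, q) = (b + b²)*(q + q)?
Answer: 960/7 ≈ 137.14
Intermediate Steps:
o(b, q) = 2*q*(b + b²) (o(b, q) = (b + b²)*(2*q) = 2*q*(b + b²))
(-37 + 22)*(o(8, -8)/126) = (-37 + 22)*((2*8*(-8)*(1 + 8))/126) = -15*2*8*(-8)*9/126 = -(-17280)/126 = -15*(-64/7) = 960/7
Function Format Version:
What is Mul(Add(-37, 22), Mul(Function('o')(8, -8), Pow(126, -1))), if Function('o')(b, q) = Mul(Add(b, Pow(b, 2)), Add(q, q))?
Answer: Rational(960, 7) ≈ 137.14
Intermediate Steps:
Function('o')(b, q) = Mul(2, q, Add(b, Pow(b, 2))) (Function('o')(b, q) = Mul(Add(b, Pow(b, 2)), Mul(2, q)) = Mul(2, q, Add(b, Pow(b, 2))))
Mul(Add(-37, 22), Mul(Function('o')(8, -8), Pow(126, -1))) = Mul(Add(-37, 22), Mul(Mul(2, 8, -8, Add(1, 8)), Pow(126, -1))) = Mul(-15, Mul(Mul(2, 8, -8, 9), Rational(1, 126))) = Mul(-15, Mul(-1152, Rational(1, 126))) = Mul(-15, Rational(-64, 7)) = Rational(960, 7)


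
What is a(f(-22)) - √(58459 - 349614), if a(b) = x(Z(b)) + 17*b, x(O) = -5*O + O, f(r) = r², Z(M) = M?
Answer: 6292 - I*√291155 ≈ 6292.0 - 539.59*I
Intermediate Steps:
x(O) = -4*O
a(b) = 13*b (a(b) = -4*b + 17*b = 13*b)
a(f(-22)) - √(58459 - 349614) = 13*(-22)² - √(58459 - 349614) = 13*484 - √(-291155) = 6292 - I*√291155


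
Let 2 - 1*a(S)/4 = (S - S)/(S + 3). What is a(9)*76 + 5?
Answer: 613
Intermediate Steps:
a(S) = 8 (a(S) = 8 - 4*(S - S)/(S + 3) = 8 - 0/(3 + S) = 8 - 4*0 = 8 + 0 = 8)
a(9)*76 + 5 = 8*76 + 5 = 608 + 5 = 613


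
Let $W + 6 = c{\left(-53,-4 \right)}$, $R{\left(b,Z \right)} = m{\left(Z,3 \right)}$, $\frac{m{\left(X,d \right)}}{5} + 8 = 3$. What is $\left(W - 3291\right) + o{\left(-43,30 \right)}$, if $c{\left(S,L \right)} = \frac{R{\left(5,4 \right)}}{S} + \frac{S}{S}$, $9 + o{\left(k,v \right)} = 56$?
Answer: $- \frac{172172}{53} \approx -3248.5$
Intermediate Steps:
$o{\left(k,v \right)} = 47$ ($o{\left(k,v \right)} = -9 + 56 = 47$)
$m{\left(X,d \right)} = -25$ ($m{\left(X,d \right)} = -40 + 5 \cdot 3 = -40 + 15 = -25$)
$R{\left(b,Z \right)} = -25$
$c{\left(S,L \right)} = 1 - \frac{25}{S}$ ($c{\left(S,L \right)} = - \frac{25}{S} + \frac{S}{S} = - \frac{25}{S} + 1 = 1 - \frac{25}{S}$)
$W = - \frac{240}{53}$ ($W = -6 + \frac{-25 - 53}{-53} = -6 - - \frac{78}{53} = -6 + \frac{78}{53} = - \frac{240}{53} \approx -4.5283$)
$\left(W - 3291\right) + o{\left(-43,30 \right)} = \left(- \frac{240}{53} - 3291\right) + 47 = - \frac{174663}{53} + 47 = - \frac{172172}{53}$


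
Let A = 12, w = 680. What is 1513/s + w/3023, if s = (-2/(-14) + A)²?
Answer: 13472303/1284775 ≈ 10.486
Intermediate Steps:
s = 7225/49 (s = (-2/(-14) + 12)² = (-2*(-1/14) + 12)² = (⅐ + 12)² = (85/7)² = 7225/49 ≈ 147.45)
1513/s + w/3023 = 1513/(7225/49) + 680/3023 = 1513*(49/7225) + 680*(1/3023) = 4361/425 + 680/3023 = 13472303/1284775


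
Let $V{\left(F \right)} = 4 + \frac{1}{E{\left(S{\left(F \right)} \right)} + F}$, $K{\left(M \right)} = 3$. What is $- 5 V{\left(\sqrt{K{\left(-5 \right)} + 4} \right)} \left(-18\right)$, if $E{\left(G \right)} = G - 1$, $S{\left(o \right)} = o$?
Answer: $\frac{1090}{3} + \frac{20 \sqrt{7}}{3} \approx 380.97$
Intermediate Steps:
$E{\left(G \right)} = -1 + G$ ($E{\left(G \right)} = G - 1 = -1 + G$)
$V{\left(F \right)} = 4 + \frac{1}{-1 + 2 F}$ ($V{\left(F \right)} = 4 + \frac{1}{\left(-1 + F\right) + F} = 4 + \frac{1}{-1 + 2 F}$)
$- 5 V{\left(\sqrt{K{\left(-5 \right)} + 4} \right)} \left(-18\right) = - 5 \frac{-3 + 8 \sqrt{3 + 4}}{-1 + 2 \sqrt{3 + 4}} \left(-18\right) = - 5 \frac{-3 + 8 \sqrt{7}}{-1 + 2 \sqrt{7}} \left(-18\right) = - \frac{5 \left(-3 + 8 \sqrt{7}\right)}{-1 + 2 \sqrt{7}} \left(-18\right) = \frac{90 \left(-3 + 8 \sqrt{7}\right)}{-1 + 2 \sqrt{7}}$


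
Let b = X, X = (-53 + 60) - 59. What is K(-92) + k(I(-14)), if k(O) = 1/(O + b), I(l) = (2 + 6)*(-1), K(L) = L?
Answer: -5521/60 ≈ -92.017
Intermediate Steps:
X = -52 (X = 7 - 59 = -52)
I(l) = -8 (I(l) = 8*(-1) = -8)
b = -52
k(O) = 1/(-52 + O) (k(O) = 1/(O - 52) = 1/(-52 + O))
K(-92) + k(I(-14)) = -92 + 1/(-52 - 8) = -92 + 1/(-60) = -92 - 1/60 = -5521/60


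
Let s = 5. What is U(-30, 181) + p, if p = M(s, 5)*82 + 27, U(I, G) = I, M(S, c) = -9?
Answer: -741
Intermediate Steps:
p = -711 (p = -9*82 + 27 = -738 + 27 = -711)
U(-30, 181) + p = -30 - 711 = -741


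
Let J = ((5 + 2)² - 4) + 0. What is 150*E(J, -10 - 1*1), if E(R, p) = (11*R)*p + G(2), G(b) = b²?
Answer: -816150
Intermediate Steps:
J = 45 (J = (7² - 4) + 0 = (49 - 4) + 0 = 45 + 0 = 45)
E(R, p) = 4 + 11*R*p (E(R, p) = (11*R)*p + 2² = 11*R*p + 4 = 4 + 11*R*p)
150*E(J, -10 - 1*1) = 150*(4 + 11*45*(-10 - 1*1)) = 150*(4 + 11*45*(-10 - 1)) = 150*(4 + 11*45*(-11)) = 150*(4 - 5445) = 150*(-5441) = -816150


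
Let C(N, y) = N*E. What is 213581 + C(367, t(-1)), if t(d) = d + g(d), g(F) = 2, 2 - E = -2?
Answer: 215049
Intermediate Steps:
E = 4 (E = 2 - 1*(-2) = 2 + 2 = 4)
t(d) = 2 + d (t(d) = d + 2 = 2 + d)
C(N, y) = 4*N (C(N, y) = N*4 = 4*N)
213581 + C(367, t(-1)) = 213581 + 4*367 = 213581 + 1468 = 215049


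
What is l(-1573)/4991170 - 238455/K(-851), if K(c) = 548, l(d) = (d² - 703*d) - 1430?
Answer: -594104152443/1367580580 ≈ -434.42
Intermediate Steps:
l(d) = -1430 + d² - 703*d
l(-1573)/4991170 - 238455/K(-851) = (-1430 + (-1573)² - 703*(-1573))/4991170 - 238455/548 = (-1430 + 2474329 + 1105819)*(1/4991170) - 238455*1/548 = 3578718*(1/4991170) - 238455/548 = 1789359/2495585 - 238455/548 = -594104152443/1367580580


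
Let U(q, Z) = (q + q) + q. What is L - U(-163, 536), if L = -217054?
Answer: -216565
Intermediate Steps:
U(q, Z) = 3*q (U(q, Z) = 2*q + q = 3*q)
L - U(-163, 536) = -217054 - 3*(-163) = -217054 - 1*(-489) = -217054 + 489 = -216565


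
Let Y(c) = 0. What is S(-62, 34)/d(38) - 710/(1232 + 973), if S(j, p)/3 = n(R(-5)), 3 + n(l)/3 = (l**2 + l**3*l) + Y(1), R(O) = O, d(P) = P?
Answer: 2562547/16758 ≈ 152.91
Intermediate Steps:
n(l) = -9 + 3*l**2 + 3*l**4 (n(l) = -9 + 3*((l**2 + l**3*l) + 0) = -9 + 3*((l**2 + l**4) + 0) = -9 + 3*(l**2 + l**4) = -9 + (3*l**2 + 3*l**4) = -9 + 3*l**2 + 3*l**4)
S(j, p) = 5823 (S(j, p) = 3*(-9 + 3*(-5)**2 + 3*(-5)**4) = 3*(-9 + 3*25 + 3*625) = 3*(-9 + 75 + 1875) = 3*1941 = 5823)
S(-62, 34)/d(38) - 710/(1232 + 973) = 5823/38 - 710/(1232 + 973) = 5823*(1/38) - 710/2205 = 5823/38 - 710*1/2205 = 5823/38 - 142/441 = 2562547/16758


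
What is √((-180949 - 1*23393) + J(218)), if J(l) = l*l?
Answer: I*√156818 ≈ 396.0*I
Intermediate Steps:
J(l) = l²
√((-180949 - 1*23393) + J(218)) = √((-180949 - 1*23393) + 218²) = √((-180949 - 23393) + 47524) = √(-204342 + 47524) = √(-156818) = I*√156818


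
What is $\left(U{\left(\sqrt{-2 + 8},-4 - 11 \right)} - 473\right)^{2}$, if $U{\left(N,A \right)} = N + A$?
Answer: $\left(488 - \sqrt{6}\right)^{2} \approx 2.3576 \cdot 10^{5}$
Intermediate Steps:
$U{\left(N,A \right)} = A + N$
$\left(U{\left(\sqrt{-2 + 8},-4 - 11 \right)} - 473\right)^{2} = \left(\left(\left(-4 - 11\right) + \sqrt{-2 + 8}\right) - 473\right)^{2} = \left(\left(\left(-4 - 11\right) + \sqrt{6}\right) - 473\right)^{2} = \left(\left(-15 + \sqrt{6}\right) - 473\right)^{2} = \left(-488 + \sqrt{6}\right)^{2}$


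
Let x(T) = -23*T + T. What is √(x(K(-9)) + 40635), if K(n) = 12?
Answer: √40371 ≈ 200.93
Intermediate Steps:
x(T) = -22*T
√(x(K(-9)) + 40635) = √(-22*12 + 40635) = √(-264 + 40635) = √40371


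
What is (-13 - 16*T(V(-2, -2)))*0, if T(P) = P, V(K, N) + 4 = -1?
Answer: 0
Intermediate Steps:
V(K, N) = -5 (V(K, N) = -4 - 1 = -5)
(-13 - 16*T(V(-2, -2)))*0 = (-13 - 16*(-5))*0 = (-13 + 80)*0 = 67*0 = 0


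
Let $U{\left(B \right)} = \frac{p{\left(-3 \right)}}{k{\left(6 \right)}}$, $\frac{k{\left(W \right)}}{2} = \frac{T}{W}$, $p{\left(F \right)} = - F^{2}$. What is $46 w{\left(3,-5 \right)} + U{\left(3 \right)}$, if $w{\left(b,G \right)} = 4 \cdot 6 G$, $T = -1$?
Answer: $-5493$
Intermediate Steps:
$w{\left(b,G \right)} = 24 G$
$k{\left(W \right)} = - \frac{2}{W}$ ($k{\left(W \right)} = 2 \left(- \frac{1}{W}\right) = - \frac{2}{W}$)
$U{\left(B \right)} = 27$ ($U{\left(B \right)} = \frac{\left(-1\right) \left(-3\right)^{2}}{\left(-2\right) \frac{1}{6}} = \frac{\left(-1\right) 9}{\left(-2\right) \frac{1}{6}} = - \frac{9}{- \frac{1}{3}} = \left(-9\right) \left(-3\right) = 27$)
$46 w{\left(3,-5 \right)} + U{\left(3 \right)} = 46 \cdot 24 \left(-5\right) + 27 = 46 \left(-120\right) + 27 = -5520 + 27 = -5493$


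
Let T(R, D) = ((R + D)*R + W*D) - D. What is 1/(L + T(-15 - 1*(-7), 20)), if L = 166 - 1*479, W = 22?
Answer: 1/11 ≈ 0.090909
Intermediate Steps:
T(R, D) = 21*D + R*(D + R) (T(R, D) = ((R + D)*R + 22*D) - D = ((D + R)*R + 22*D) - D = (R*(D + R) + 22*D) - D = (22*D + R*(D + R)) - D = 21*D + R*(D + R))
L = -313 (L = 166 - 479 = -313)
1/(L + T(-15 - 1*(-7), 20)) = 1/(-313 + ((-15 - 1*(-7))² + 21*20 + 20*(-15 - 1*(-7)))) = 1/(-313 + ((-15 + 7)² + 420 + 20*(-15 + 7))) = 1/(-313 + ((-8)² + 420 + 20*(-8))) = 1/(-313 + (64 + 420 - 160)) = 1/(-313 + 324) = 1/11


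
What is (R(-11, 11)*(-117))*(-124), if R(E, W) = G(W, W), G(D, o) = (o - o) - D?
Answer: -159588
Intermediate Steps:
G(D, o) = -D (G(D, o) = 0 - D = -D)
R(E, W) = -W
(R(-11, 11)*(-117))*(-124) = (-1*11*(-117))*(-124) = -11*(-117)*(-124) = 1287*(-124) = -159588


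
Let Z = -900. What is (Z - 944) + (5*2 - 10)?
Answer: -1844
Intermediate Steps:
(Z - 944) + (5*2 - 10) = (-900 - 944) + (5*2 - 10) = -1844 + (10 - 10) = -1844 + 0 = -1844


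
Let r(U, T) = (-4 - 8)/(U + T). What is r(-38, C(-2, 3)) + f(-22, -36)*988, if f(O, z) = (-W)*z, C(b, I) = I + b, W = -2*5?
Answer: -13160148/37 ≈ -3.5568e+5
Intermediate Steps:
W = -10
f(O, z) = 10*z (f(O, z) = (-1*(-10))*z = 10*z)
r(U, T) = -12/(T + U)
r(-38, C(-2, 3)) + f(-22, -36)*988 = -12/((3 - 2) - 38) + (10*(-36))*988 = -12/(1 - 38) - 360*988 = -12/(-37) - 355680 = -12*(-1/37) - 355680 = 12/37 - 355680 = -13160148/37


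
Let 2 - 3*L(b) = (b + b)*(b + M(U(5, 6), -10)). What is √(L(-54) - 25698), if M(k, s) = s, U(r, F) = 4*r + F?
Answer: 2*I*√63003/3 ≈ 167.34*I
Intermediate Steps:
U(r, F) = F + 4*r
L(b) = ⅔ - 2*b*(-10 + b)/3 (L(b) = ⅔ - (b + b)*(b - 10)/3 = ⅔ - 2*b*(-10 + b)/3)
√(L(-54) - 25698) = √((⅔ - ⅔*(-54)² + (20/3)*(-54)) - 25698) = √((⅔ - ⅔*2916 - 360) - 25698) = √((⅔ - 1944 - 360) - 25698) = √(-6910/3 - 25698) = √(-84004/3) = 2*I*√63003/3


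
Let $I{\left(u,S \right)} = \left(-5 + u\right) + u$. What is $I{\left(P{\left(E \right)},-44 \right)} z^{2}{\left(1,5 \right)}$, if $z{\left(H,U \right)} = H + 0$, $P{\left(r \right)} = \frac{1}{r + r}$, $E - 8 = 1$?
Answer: $- \frac{44}{9} \approx -4.8889$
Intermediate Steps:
$E = 9$ ($E = 8 + 1 = 9$)
$P{\left(r \right)} = \frac{1}{2 r}$
$z{\left(H,U \right)} = H$
$I{\left(u,S \right)} = -5 + 2 u$
$I{\left(P{\left(E \right)},-44 \right)} z^{2}{\left(1,5 \right)} = \left(-5 + 2 \frac{1}{2 \cdot 9}\right) 1^{2} = \left(-5 + 2 \cdot \frac{1}{2} \cdot \frac{1}{9}\right) 1 = \left(-5 + 2 \cdot \frac{1}{18}\right) 1 = \left(-5 + \frac{1}{9}\right) 1 = \left(- \frac{44}{9}\right) 1 = - \frac{44}{9}$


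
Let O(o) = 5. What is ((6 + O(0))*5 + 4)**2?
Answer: 3481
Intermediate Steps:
((6 + O(0))*5 + 4)**2 = ((6 + 5)*5 + 4)**2 = (11*5 + 4)**2 = (55 + 4)**2 = 59**2 = 3481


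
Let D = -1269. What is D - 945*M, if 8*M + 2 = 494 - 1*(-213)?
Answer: -676377/8 ≈ -84547.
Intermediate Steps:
M = 705/8 (M = -¼ + (494 - 1*(-213))/8 = -¼ + (494 + 213)/8 = -¼ + (⅛)*707 = -¼ + 707/8 = 705/8 ≈ 88.125)
D - 945*M = -1269 - 945*705/8 = -1269 - 666225/8 = -676377/8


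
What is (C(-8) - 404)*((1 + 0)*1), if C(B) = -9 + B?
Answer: -421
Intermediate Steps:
(C(-8) - 404)*((1 + 0)*1) = ((-9 - 8) - 404)*((1 + 0)*1) = (-17 - 404)*(1*1) = -421*1 = -421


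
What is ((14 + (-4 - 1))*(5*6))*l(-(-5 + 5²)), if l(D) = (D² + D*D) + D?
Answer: 210600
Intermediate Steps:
l(D) = D + 2*D² (l(D) = (D² + D²) + D = 2*D² + D = D + 2*D²)
((14 + (-4 - 1))*(5*6))*l(-(-5 + 5²)) = ((14 + (-4 - 1))*(5*6))*((-(-5 + 5²))*(1 + 2*(-(-5 + 5²)))) = ((14 - 5)*30)*((-(-5 + 25))*(1 + 2*(-(-5 + 25)))) = (9*30)*((-1*20)*(1 + 2*(-1*20))) = 270*(-20*(1 + 2*(-20))) = 270*(-20*(1 - 40)) = 270*(-20*(-39)) = 270*780 = 210600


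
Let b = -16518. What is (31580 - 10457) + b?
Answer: 4605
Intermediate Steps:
(31580 - 10457) + b = (31580 - 10457) - 16518 = 21123 - 16518 = 4605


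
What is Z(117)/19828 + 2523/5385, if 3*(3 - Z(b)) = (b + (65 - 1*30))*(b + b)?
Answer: -4600787/35591260 ≈ -0.12927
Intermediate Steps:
Z(b) = 3 - 2*b*(35 + b)/3 (Z(b) = 3 - (b + (65 - 1*30))*(b + b)/3 = 3 - (b + (65 - 30))*2*b/3 = 3 - (b + 35)*2*b/3 = 3 - (35 + b)*2*b/3 = 3 - 2*b*(35 + b)/3)
Z(117)/19828 + 2523/5385 = (3 - 70/3*117 - ⅔*117²)/19828 + 2523/5385 = (3 - 2730 - ⅔*13689)*(1/19828) + 2523*(1/5385) = (3 - 2730 - 9126)*(1/19828) + 841/1795 = -11853*1/19828 + 841/1795 = -11853/19828 + 841/1795 = -4600787/35591260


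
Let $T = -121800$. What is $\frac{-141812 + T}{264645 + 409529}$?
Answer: $- \frac{131806}{337087} \approx -0.39101$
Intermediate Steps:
$\frac{-141812 + T}{264645 + 409529} = \frac{-141812 - 121800}{264645 + 409529} = - \frac{263612}{674174} = \left(-263612\right) \frac{1}{674174} = - \frac{131806}{337087}$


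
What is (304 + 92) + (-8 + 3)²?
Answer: 421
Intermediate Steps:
(304 + 92) + (-8 + 3)² = 396 + (-5)² = 396 + 25 = 421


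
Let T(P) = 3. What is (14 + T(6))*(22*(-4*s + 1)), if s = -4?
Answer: 6358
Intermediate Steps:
(14 + T(6))*(22*(-4*s + 1)) = (14 + 3)*(22*(-4*(-4) + 1)) = 17*(22*(16 + 1)) = 17*(22*17) = 17*374 = 6358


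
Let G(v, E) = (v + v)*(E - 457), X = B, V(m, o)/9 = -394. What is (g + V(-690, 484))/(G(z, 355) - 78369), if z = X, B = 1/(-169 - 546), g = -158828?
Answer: 116097410/56033631 ≈ 2.0719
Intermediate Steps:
V(m, o) = -3546 (V(m, o) = 9*(-394) = -3546)
B = -1/715 (B = 1/(-715) = -1/715 ≈ -0.0013986)
X = -1/715 ≈ -0.0013986
z = -1/715 ≈ -0.0013986
G(v, E) = 2*v*(-457 + E) (G(v, E) = (2*v)*(-457 + E) = 2*v*(-457 + E))
(g + V(-690, 484))/(G(z, 355) - 78369) = (-158828 - 3546)/(2*(-1/715)*(-457 + 355) - 78369) = -162374/(2*(-1/715)*(-102) - 78369) = -162374/(204/715 - 78369) = -162374/(-56033631/715) = -162374*(-715/56033631) = 116097410/56033631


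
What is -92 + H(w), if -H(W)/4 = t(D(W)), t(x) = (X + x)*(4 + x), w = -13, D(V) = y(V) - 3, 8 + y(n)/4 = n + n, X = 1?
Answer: -74612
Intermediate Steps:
y(n) = -32 + 8*n (y(n) = -32 + 4*(n + n) = -32 + 4*(2*n) = -32 + 8*n)
D(V) = -35 + 8*V (D(V) = (-32 + 8*V) - 3 = -35 + 8*V)
t(x) = (1 + x)*(4 + x)
H(W) = 684 - 160*W - 4*(-35 + 8*W)² (H(W) = -4*(4 + (-35 + 8*W)² + 5*(-35 + 8*W)) = -4*(4 + (-35 + 8*W)² + (-175 + 40*W)) = -4*(-171 + (-35 + 8*W)² + 40*W) = 684 - 160*W - 4*(-35 + 8*W)²)
-92 + H(w) = -92 + (-4216 - 256*(-13)² + 2080*(-13)) = -92 + (-4216 - 256*169 - 27040) = -92 + (-4216 - 43264 - 27040) = -92 - 74520 = -74612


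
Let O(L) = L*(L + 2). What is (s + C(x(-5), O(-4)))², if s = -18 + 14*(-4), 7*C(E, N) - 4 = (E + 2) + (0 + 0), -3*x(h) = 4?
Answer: 48400/9 ≈ 5377.8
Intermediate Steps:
x(h) = -4/3 (x(h) = -⅓*4 = -4/3)
O(L) = L*(2 + L)
C(E, N) = 6/7 + E/7 (C(E, N) = 4/7 + ((E + 2) + (0 + 0))/7 = 4/7 + ((2 + E) + 0)/7 = 4/7 + (2 + E)/7 = 4/7 + (2/7 + E/7) = 6/7 + E/7)
s = -74 (s = -18 - 56 = -74)
(s + C(x(-5), O(-4)))² = (-74 + (6/7 + (⅐)*(-4/3)))² = (-74 + (6/7 - 4/21))² = (-74 + ⅔)² = (-220/3)² = 48400/9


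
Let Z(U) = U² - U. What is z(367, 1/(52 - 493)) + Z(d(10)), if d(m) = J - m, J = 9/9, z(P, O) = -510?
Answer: -420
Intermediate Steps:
J = 1 (J = 9*(⅑) = 1)
d(m) = 1 - m
z(367, 1/(52 - 493)) + Z(d(10)) = -510 + (1 - 1*10)*(-1 + (1 - 1*10)) = -510 + (1 - 10)*(-1 + (1 - 10)) = -510 - 9*(-1 - 9) = -510 - 9*(-10) = -510 + 90 = -420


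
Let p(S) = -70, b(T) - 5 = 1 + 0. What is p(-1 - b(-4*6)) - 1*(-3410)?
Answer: 3340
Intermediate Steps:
b(T) = 6 (b(T) = 5 + (1 + 0) = 5 + 1 = 6)
p(-1 - b(-4*6)) - 1*(-3410) = -70 - 1*(-3410) = -70 + 3410 = 3340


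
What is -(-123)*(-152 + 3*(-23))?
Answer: -27183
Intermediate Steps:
-(-123)*(-152 + 3*(-23)) = -(-123)*(-152 - 69) = -(-123)*(-221) = -1*27183 = -27183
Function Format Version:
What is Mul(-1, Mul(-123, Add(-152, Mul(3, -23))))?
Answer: -27183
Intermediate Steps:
Mul(-1, Mul(-123, Add(-152, Mul(3, -23)))) = Mul(-1, Mul(-123, Add(-152, -69))) = Mul(-1, Mul(-123, -221)) = Mul(-1, 27183) = -27183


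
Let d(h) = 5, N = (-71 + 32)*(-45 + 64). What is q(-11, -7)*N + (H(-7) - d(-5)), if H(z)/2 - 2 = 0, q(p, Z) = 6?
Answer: -4447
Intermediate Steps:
H(z) = 4 (H(z) = 4 + 2*0 = 4 + 0 = 4)
N = -741 (N = -39*19 = -741)
q(-11, -7)*N + (H(-7) - d(-5)) = 6*(-741) + (4 - 1*5) = -4446 + (4 - 5) = -4446 - 1 = -4447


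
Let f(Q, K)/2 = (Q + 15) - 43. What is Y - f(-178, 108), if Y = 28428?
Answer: 28840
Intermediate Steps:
f(Q, K) = -56 + 2*Q (f(Q, K) = 2*((Q + 15) - 43) = 2*((15 + Q) - 43) = 2*(-28 + Q) = -56 + 2*Q)
Y - f(-178, 108) = 28428 - (-56 + 2*(-178)) = 28428 - (-56 - 356) = 28428 - 1*(-412) = 28428 + 412 = 28840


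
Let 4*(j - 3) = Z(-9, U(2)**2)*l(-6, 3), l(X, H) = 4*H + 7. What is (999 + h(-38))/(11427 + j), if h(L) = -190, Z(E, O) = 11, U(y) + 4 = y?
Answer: 3236/45929 ≈ 0.070457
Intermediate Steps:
U(y) = -4 + y
l(X, H) = 7 + 4*H
j = 221/4 (j = 3 + (11*(7 + 4*3))/4 = 3 + (11*(7 + 12))/4 = 3 + (11*19)/4 = 3 + (1/4)*209 = 3 + 209/4 = 221/4 ≈ 55.250)
(999 + h(-38))/(11427 + j) = (999 - 190)/(11427 + 221/4) = 809/(45929/4) = 809*(4/45929) = 3236/45929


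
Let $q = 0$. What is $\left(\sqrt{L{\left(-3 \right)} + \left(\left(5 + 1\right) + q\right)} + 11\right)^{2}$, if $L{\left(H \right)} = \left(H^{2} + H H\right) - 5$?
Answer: $\left(11 + \sqrt{19}\right)^{2} \approx 235.9$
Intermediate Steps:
$L{\left(H \right)} = -5 + 2 H^{2}$ ($L{\left(H \right)} = \left(H^{2} + H^{2}\right) - 5 = 2 H^{2} - 5 = -5 + 2 H^{2}$)
$\left(\sqrt{L{\left(-3 \right)} + \left(\left(5 + 1\right) + q\right)} + 11\right)^{2} = \left(\sqrt{\left(-5 + 2 \left(-3\right)^{2}\right) + \left(\left(5 + 1\right) + 0\right)} + 11\right)^{2} = \left(\sqrt{\left(-5 + 2 \cdot 9\right) + \left(6 + 0\right)} + 11\right)^{2} = \left(\sqrt{\left(-5 + 18\right) + 6} + 11\right)^{2} = \left(\sqrt{13 + 6} + 11\right)^{2} = \left(\sqrt{19} + 11\right)^{2} = \left(11 + \sqrt{19}\right)^{2}$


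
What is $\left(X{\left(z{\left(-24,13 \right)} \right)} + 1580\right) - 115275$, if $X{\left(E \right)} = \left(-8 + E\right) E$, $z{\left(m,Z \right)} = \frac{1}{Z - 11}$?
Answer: $- \frac{454795}{4} \approx -1.137 \cdot 10^{5}$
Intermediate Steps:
$z{\left(m,Z \right)} = \frac{1}{-11 + Z}$
$X{\left(E \right)} = E \left(-8 + E\right)$
$\left(X{\left(z{\left(-24,13 \right)} \right)} + 1580\right) - 115275 = \left(\frac{-8 + \frac{1}{-11 + 13}}{-11 + 13} + 1580\right) - 115275 = \left(\frac{-8 + \frac{1}{2}}{2} + 1580\right) - 115275 = \left(\frac{1}{2} \left(- \frac{15}{2}\right) + 1580\right) - 115275 = \left(- \frac{15}{4} + 1580\right) - 115275 = \frac{6305}{4} - 115275 = - \frac{454795}{4}$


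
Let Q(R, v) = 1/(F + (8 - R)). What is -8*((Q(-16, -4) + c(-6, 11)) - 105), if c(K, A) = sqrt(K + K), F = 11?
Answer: 29392/35 - 16*I*sqrt(3) ≈ 839.77 - 27.713*I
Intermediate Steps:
Q(R, v) = 1/(19 - R) (Q(R, v) = 1/(11 + (8 - R)) = 1/(19 - R))
c(K, A) = sqrt(2)*sqrt(K) (c(K, A) = sqrt(2*K) = sqrt(2)*sqrt(K))
-8*((Q(-16, -4) + c(-6, 11)) - 105) = -8*((1/(19 - 1*(-16)) + sqrt(2)*sqrt(-6)) - 105) = -8*((1/(19 + 16) + sqrt(2)*(I*sqrt(6))) - 105) = -8*((1/35 + 2*I*sqrt(3)) - 105) = -8*(-3674/35 + 2*I*sqrt(3)) = 29392/35 - 16*I*sqrt(3)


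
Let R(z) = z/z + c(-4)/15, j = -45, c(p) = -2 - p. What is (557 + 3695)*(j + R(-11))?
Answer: -2797816/15 ≈ -1.8652e+5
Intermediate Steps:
R(z) = 17/15 (R(z) = z/z + (-2 - 1*(-4))/15 = 1 + (-2 + 4)*(1/15) = 1 + 2*(1/15) = 1 + 2/15 = 17/15)
(557 + 3695)*(j + R(-11)) = (557 + 3695)*(-45 + 17/15) = 4252*(-658/15) = -2797816/15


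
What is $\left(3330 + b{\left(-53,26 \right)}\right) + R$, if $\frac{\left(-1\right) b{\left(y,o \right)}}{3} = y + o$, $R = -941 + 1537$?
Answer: $4007$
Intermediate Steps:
$R = 596$
$b{\left(y,o \right)} = - 3 o - 3 y$ ($b{\left(y,o \right)} = - 3 \left(y + o\right) = - 3 \left(o + y\right) = - 3 o - 3 y$)
$\left(3330 + b{\left(-53,26 \right)}\right) + R = \left(3330 - -81\right) + 596 = \left(3330 + \left(-78 + 159\right)\right) + 596 = \left(3330 + 81\right) + 596 = 3411 + 596 = 4007$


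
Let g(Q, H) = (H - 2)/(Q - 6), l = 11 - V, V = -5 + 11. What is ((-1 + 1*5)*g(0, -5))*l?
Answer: 70/3 ≈ 23.333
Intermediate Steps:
V = 6
l = 5 (l = 11 - 1*6 = 11 - 6 = 5)
g(Q, H) = (-2 + H)/(-6 + Q)
((-1 + 1*5)*g(0, -5))*l = ((-1 + 1*5)*((-2 - 5)/(-6 + 0)))*5 = ((-1 + 5)*(-7/(-6)))*5 = (4*(-1/6*(-7)))*5 = (4*(7/6))*5 = (14/3)*5 = 70/3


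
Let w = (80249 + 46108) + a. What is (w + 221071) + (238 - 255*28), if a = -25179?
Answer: 315347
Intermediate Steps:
w = 101178 (w = (80249 + 46108) - 25179 = 126357 - 25179 = 101178)
(w + 221071) + (238 - 255*28) = (101178 + 221071) + (238 - 255*28) = 322249 + (238 - 7140) = 322249 - 6902 = 315347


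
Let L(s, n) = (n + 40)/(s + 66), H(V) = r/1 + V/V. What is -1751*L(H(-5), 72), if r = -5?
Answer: -98056/31 ≈ -3163.1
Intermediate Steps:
H(V) = -4 (H(V) = -5/1 + V/V = -5*1 + 1 = -5 + 1 = -4)
L(s, n) = (40 + n)/(66 + s)
-1751*L(H(-5), 72) = -1751*(40 + 72)/(66 - 4) = -1751*112/62 = -1751*56/31 = -98056/31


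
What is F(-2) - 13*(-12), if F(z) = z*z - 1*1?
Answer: 159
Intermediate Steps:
F(z) = -1 + z² (F(z) = z² - 1 = -1 + z²)
F(-2) - 13*(-12) = (-1 + (-2)²) - 13*(-12) = (-1 + 4) + 156 = 3 + 156 = 159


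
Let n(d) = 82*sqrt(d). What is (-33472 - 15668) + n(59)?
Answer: -49140 + 82*sqrt(59) ≈ -48510.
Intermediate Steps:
(-33472 - 15668) + n(59) = (-33472 - 15668) + 82*sqrt(59) = -49140 + 82*sqrt(59)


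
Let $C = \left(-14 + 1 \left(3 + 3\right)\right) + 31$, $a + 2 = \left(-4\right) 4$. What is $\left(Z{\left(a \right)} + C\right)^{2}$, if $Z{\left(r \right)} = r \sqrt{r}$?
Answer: $\left(23 - 54 i \sqrt{2}\right)^{2} \approx -5303.0 - 3512.9 i$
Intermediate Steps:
$a = -18$ ($a = -2 - 16 = -18$)
$C = 23$ ($C = \left(-14 + 1 \cdot 6\right) + 31 = \left(-14 + 6\right) + 31 = -8 + 31 = 23$)
$Z{\left(r \right)} = r^{\frac{3}{2}}$
$\left(Z{\left(a \right)} + C\right)^{2} = \left(\left(-18\right)^{\frac{3}{2}} + 23\right)^{2} = \left(- 54 i \sqrt{2} + 23\right)^{2} = \left(23 - 54 i \sqrt{2}\right)^{2}$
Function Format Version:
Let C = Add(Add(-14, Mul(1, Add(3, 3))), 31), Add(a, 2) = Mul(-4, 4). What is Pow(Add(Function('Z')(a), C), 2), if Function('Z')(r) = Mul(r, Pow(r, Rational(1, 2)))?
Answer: Pow(Add(23, Mul(-54, I, Pow(2, Rational(1, 2)))), 2) ≈ Add(-5303.0, Mul(-3512.9, I))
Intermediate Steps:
a = -18 (a = Add(-2, Mul(-4, 4)) = Add(-2, -16) = -18)
C = 23 (C = Add(Add(-14, Mul(1, 6)), 31) = Add(Add(-14, 6), 31) = Add(-8, 31) = 23)
Function('Z')(r) = Pow(r, Rational(3, 2))
Pow(Add(Function('Z')(a), C), 2) = Pow(Add(Pow(-18, Rational(3, 2)), 23), 2) = Pow(Add(Mul(-54, I, Pow(2, Rational(1, 2))), 23), 2) = Pow(Add(23, Mul(-54, I, Pow(2, Rational(1, 2)))), 2)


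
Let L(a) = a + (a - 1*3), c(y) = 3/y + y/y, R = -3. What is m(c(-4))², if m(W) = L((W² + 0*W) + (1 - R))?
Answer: 1681/64 ≈ 26.266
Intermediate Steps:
c(y) = 1 + 3/y (c(y) = 3/y + 1 = 1 + 3/y)
L(a) = -3 + 2*a (L(a) = a + (a - 3) = a + (-3 + a) = -3 + 2*a)
m(W) = 5 + 2*W² (m(W) = -3 + 2*((W² + 0*W) + (1 - 1*(-3))) = -3 + 2*((W² + 0) + (1 + 3)) = -3 + 2*(W² + 4) = -3 + 2*(4 + W²) = -3 + (8 + 2*W²) = 5 + 2*W²)
m(c(-4))² = (5 + 2*((3 - 4)/(-4))²)² = (5 + 2*(-¼*(-1))²)² = (5 + 2*(¼)²)² = (5 + 2*(1/16))² = (5 + ⅛)² = (41/8)² = 1681/64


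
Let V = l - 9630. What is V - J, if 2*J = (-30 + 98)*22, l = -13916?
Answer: -24294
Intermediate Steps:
V = -23546 (V = -13916 - 9630 = -23546)
J = 748 (J = ((-30 + 98)*22)/2 = (68*22)/2 = (½)*1496 = 748)
V - J = -23546 - 1*748 = -23546 - 748 = -24294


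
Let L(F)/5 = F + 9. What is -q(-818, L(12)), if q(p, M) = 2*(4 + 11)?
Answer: -30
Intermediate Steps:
L(F) = 45 + 5*F (L(F) = 5*(F + 9) = 5*(9 + F) = 45 + 5*F)
q(p, M) = 30 (q(p, M) = 2*15 = 30)
-q(-818, L(12)) = -1*30 = -30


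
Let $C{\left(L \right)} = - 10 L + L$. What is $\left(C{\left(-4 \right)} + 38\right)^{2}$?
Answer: $5476$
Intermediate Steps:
$C{\left(L \right)} = - 9 L$
$\left(C{\left(-4 \right)} + 38\right)^{2} = \left(\left(-9\right) \left(-4\right) + 38\right)^{2} = \left(36 + 38\right)^{2} = 74^{2} = 5476$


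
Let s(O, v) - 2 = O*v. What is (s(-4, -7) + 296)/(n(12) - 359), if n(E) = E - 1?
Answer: -163/174 ≈ -0.93678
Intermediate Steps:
n(E) = -1 + E
s(O, v) = 2 + O*v
(s(-4, -7) + 296)/(n(12) - 359) = ((2 - 4*(-7)) + 296)/((-1 + 12) - 359) = ((2 + 28) + 296)/(11 - 359) = (30 + 296)/(-348) = 326*(-1/348) = -163/174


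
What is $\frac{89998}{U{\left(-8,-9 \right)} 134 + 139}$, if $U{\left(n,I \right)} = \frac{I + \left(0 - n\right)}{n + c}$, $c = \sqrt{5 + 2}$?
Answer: $\frac{115647430}{202467} - \frac{12059732 \sqrt{7}}{1417269} \approx 548.68$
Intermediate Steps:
$c = \sqrt{7} \approx 2.6458$
$U{\left(n,I \right)} = \frac{I - n}{n + \sqrt{7}}$ ($U{\left(n,I \right)} = \frac{I + \left(0 - n\right)}{n + \sqrt{7}} = \frac{I - n}{n + \sqrt{7}}$)
$\frac{89998}{U{\left(-8,-9 \right)} 134 + 139} = \frac{89998}{\frac{-9 - -8}{-8 + \sqrt{7}} \cdot 134 + 139} = \frac{89998}{\frac{-9 + 8}{-8 + \sqrt{7}} \cdot 134 + 139} = \frac{89998}{\frac{1}{-8 + \sqrt{7}} \left(-1\right) 134 + 139} = \frac{89998}{- \frac{1}{-8 + \sqrt{7}} \cdot 134 + 139} = \frac{89998}{- \frac{134}{-8 + \sqrt{7}} + 139} = \frac{89998}{139 - \frac{134}{-8 + \sqrt{7}}}$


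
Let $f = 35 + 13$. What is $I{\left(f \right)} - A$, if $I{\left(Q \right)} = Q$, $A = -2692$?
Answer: $2740$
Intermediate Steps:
$f = 48$
$I{\left(f \right)} - A = 48 - -2692 = 48 + 2692 = 2740$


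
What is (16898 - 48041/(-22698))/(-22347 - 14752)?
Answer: -383598845/842073102 ≈ -0.45554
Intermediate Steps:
(16898 - 48041/(-22698))/(-22347 - 14752) = (16898 - 48041*(-1/22698))/(-37099) = (16898 + 48041/22698)*(-1/37099) = (383598845/22698)*(-1/37099) = -383598845/842073102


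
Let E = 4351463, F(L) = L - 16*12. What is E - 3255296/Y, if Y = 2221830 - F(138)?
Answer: 2417110690249/555471 ≈ 4.3515e+6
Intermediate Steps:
F(L) = -192 + L (F(L) = L - 192 = -192 + L)
Y = 2221884 (Y = 2221830 - (-192 + 138) = 2221830 - 1*(-54) = 2221830 + 54 = 2221884)
E - 3255296/Y = 4351463 - 3255296/2221884 = 4351463 - 3255296*1/2221884 = 4351463 - 813824/555471 = 2417110690249/555471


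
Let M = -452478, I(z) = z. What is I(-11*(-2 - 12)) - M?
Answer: 452632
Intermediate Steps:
I(-11*(-2 - 12)) - M = -11*(-2 - 12) - 1*(-452478) = -11*(-14) + 452478 = 154 + 452478 = 452632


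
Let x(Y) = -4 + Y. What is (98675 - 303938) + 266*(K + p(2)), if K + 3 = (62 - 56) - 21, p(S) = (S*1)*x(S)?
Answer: -211115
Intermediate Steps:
p(S) = S*(-4 + S) (p(S) = (S*1)*(-4 + S) = S*(-4 + S))
K = -18 (K = -3 + ((62 - 56) - 21) = -3 + (6 - 21) = -3 - 15 = -18)
(98675 - 303938) + 266*(K + p(2)) = (98675 - 303938) + 266*(-18 + 2*(-4 + 2)) = -205263 + 266*(-18 + 2*(-2)) = -205263 + 266*(-18 - 4) = -205263 + 266*(-22) = -205263 - 5852 = -211115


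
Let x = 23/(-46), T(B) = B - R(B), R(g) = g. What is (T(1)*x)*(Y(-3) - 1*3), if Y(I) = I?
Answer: 0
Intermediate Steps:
T(B) = 0 (T(B) = B - B = 0)
x = -½ (x = 23*(-1/46) = -½ ≈ -0.50000)
(T(1)*x)*(Y(-3) - 1*3) = (0*(-½))*(-3 - 1*3) = 0*(-3 - 3) = 0*(-6) = 0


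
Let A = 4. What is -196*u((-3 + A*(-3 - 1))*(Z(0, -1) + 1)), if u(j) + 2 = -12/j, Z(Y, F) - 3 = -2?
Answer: 6272/19 ≈ 330.11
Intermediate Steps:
Z(Y, F) = 1 (Z(Y, F) = 3 - 2 = 1)
u(j) = -2 - 12/j
-196*u((-3 + A*(-3 - 1))*(Z(0, -1) + 1)) = -196*(-2 - 12*1/((1 + 1)*(-3 + 4*(-3 - 1)))) = -196*(-2 - 12*1/(2*(-3 + 4*(-4)))) = -196*(-2 - 12*1/(2*(-3 - 16))) = -196*(-2 - 12/((-19*2))) = -196*(-2 - 12/(-38)) = -196*(-2 - 12*(-1/38)) = -196*(-2 + 6/19) = -196*(-32/19) = 6272/19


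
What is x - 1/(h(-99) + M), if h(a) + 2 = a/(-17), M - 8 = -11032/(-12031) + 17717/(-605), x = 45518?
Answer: 93180521508547/2047110984 ≈ 45518.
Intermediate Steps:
M = -148248827/7278755 (M = 8 + (-11032/(-12031) + 17717/(-605)) = 8 + (-11032*(-1/12031) + 17717*(-1/605)) = 8 + (11032/12031 - 17717/605) = 8 - 206478867/7278755 = -148248827/7278755 ≈ -20.367)
h(a) = -2 - a/17 (h(a) = -2 + a/(-17) = -2 + a*(-1/17) = -2 - a/17)
x - 1/(h(-99) + M) = 45518 - 1/((-2 - 1/17*(-99)) - 148248827/7278755) = 45518 - 1/((-2 + 99/17) - 148248827/7278755) = 45518 - 1/(65/17 - 148248827/7278755) = 45518 - 1/(-2047110984/123738835) = 45518 - 1*(-123738835/2047110984) = 45518 + 123738835/2047110984 = 93180521508547/2047110984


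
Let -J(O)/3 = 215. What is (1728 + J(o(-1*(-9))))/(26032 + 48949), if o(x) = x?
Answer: 1083/74981 ≈ 0.014444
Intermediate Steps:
J(O) = -645 (J(O) = -3*215 = -645)
(1728 + J(o(-1*(-9))))/(26032 + 48949) = (1728 - 645)/(26032 + 48949) = 1083/74981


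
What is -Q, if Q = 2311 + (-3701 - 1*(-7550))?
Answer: -6160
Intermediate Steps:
Q = 6160 (Q = 2311 + (-3701 + 7550) = 2311 + 3849 = 6160)
-Q = -1*6160 = -6160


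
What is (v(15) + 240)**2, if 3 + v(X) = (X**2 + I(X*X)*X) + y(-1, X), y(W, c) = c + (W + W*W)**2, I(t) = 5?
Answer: 304704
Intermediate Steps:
y(W, c) = c + (W + W**2)**2
v(X) = -3 + X**2 + 6*X (v(X) = -3 + ((X**2 + 5*X) + (X + (-1)**2*(1 - 1)**2)) = -3 + ((X**2 + 5*X) + (X + 1*0**2)) = -3 + ((X**2 + 5*X) + (X + 1*0)) = -3 + ((X**2 + 5*X) + (X + 0)) = -3 + ((X**2 + 5*X) + X) = -3 + (X**2 + 6*X) = -3 + X**2 + 6*X)
(v(15) + 240)**2 = ((-3 + 15**2 + 6*15) + 240)**2 = ((-3 + 225 + 90) + 240)**2 = (312 + 240)**2 = 552**2 = 304704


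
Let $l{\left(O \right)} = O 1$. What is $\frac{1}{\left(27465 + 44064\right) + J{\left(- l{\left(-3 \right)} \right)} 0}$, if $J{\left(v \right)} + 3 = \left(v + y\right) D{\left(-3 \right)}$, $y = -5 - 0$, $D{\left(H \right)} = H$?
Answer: $\frac{1}{71529} \approx 1.398 \cdot 10^{-5}$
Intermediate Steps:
$l{\left(O \right)} = O$
$y = -5$ ($y = -5 + 0 = -5$)
$J{\left(v \right)} = 12 - 3 v$ ($J{\left(v \right)} = -3 + \left(v - 5\right) \left(-3\right) = -3 + \left(-5 + v\right) \left(-3\right) = -3 - \left(-15 + 3 v\right) = 12 - 3 v$)
$\frac{1}{\left(27465 + 44064\right) + J{\left(- l{\left(-3 \right)} \right)} 0} = \frac{1}{\left(27465 + 44064\right) + \left(12 - 3 \left(\left(-1\right) \left(-3\right)\right)\right) 0} = \frac{1}{71529 + \left(12 - 9\right) 0} = \frac{1}{71529 + 3 \cdot 0} = \frac{1}{71529 + 0} = \frac{1}{71529}$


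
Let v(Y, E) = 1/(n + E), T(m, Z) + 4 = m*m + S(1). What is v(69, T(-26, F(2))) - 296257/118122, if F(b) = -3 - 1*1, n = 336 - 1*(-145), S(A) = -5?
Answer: -169992457/67802028 ≈ -2.5072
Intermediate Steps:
n = 481 (n = 336 + 145 = 481)
F(b) = -4 (F(b) = -3 - 1 = -4)
T(m, Z) = -9 + m**2 (T(m, Z) = -4 + (m*m - 5) = -4 + (m**2 - 5) = -4 + (-5 + m**2) = -9 + m**2)
v(Y, E) = 1/(481 + E)
v(69, T(-26, F(2))) - 296257/118122 = 1/(481 + (-9 + (-26)**2)) - 296257/118122 = 1/(481 + (-9 + 676)) - 296257*1/118122 = 1/(481 + 667) - 296257/118122 = 1/1148 - 296257/118122 = -169992457/67802028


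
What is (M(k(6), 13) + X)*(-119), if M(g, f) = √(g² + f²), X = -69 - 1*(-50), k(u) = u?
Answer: 2261 - 119*√205 ≈ 557.18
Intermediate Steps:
X = -19 (X = -69 + 50 = -19)
M(g, f) = √(f² + g²)
(M(k(6), 13) + X)*(-119) = (√(13² + 6²) - 19)*(-119) = (√(169 + 36) - 19)*(-119) = (√205 - 19)*(-119) = (-19 + √205)*(-119) = 2261 - 119*√205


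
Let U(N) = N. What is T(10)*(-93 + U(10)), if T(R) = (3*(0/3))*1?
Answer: 0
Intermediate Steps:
T(R) = 0 (T(R) = (3*(0*(1/3)))*1 = (3*0)*1 = 0*1 = 0)
T(10)*(-93 + U(10)) = 0*(-93 + 10) = 0*(-83) = 0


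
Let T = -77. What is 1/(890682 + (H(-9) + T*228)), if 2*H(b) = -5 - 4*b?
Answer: 2/1746283 ≈ 1.1453e-6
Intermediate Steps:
H(b) = -5/2 - 2*b (H(b) = (-5 - 4*b)/2 = -5/2 - 2*b)
1/(890682 + (H(-9) + T*228)) = 1/(890682 + ((-5/2 - 2*(-9)) - 77*228)) = 1/(890682 + ((-5/2 + 18) - 17556)) = 1/(890682 + (31/2 - 17556)) = 1/(890682 - 35081/2) = 1/(1746283/2) = 2/1746283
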